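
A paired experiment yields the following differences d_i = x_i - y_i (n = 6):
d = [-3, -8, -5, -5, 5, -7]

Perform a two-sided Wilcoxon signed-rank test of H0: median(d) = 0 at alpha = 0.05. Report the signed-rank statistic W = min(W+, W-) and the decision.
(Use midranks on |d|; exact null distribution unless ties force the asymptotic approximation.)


Step 1: Drop any zero differences (none here) and take |d_i|.
|d| = [3, 8, 5, 5, 5, 7]
Step 2: Midrank |d_i| (ties get averaged ranks).
ranks: |3|->1, |8|->6, |5|->3, |5|->3, |5|->3, |7|->5
Step 3: Attach original signs; sum ranks with positive sign and with negative sign.
W+ = 3 = 3
W- = 1 + 6 + 3 + 3 + 5 = 18
(Check: W+ + W- = 21 should equal n(n+1)/2 = 21.)
Step 4: Test statistic W = min(W+, W-) = 3.
Step 5: Ties in |d|, so use the tie-corrected normal approximation.
        E[W] = n(n+1)/4 = 6*7/4 = 10.5.
        Tie groups: |d|=5 (t=3); sum(t^3 - t) = 24.
        Var[W] = n(n+1)(2n+1)/24 - sum(t^3-t)/48 = 546/24 - 24/48 = 22.25.
        z = (W - E[W]) / sqrt(Var[W]) = (3 - 10.5) / 4.7170 = -1.5900.
        Two-sided p = 2*Phi(z) = 0.111836.
Step 6: alpha = 0.05. fail to reject H0.

W+ = 3, W- = 18, W = min = 3, p = 0.111836, fail to reject H0.


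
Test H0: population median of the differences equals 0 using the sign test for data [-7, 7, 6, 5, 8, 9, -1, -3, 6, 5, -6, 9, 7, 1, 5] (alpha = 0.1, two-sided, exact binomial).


Step 1: Discard zero differences. Original n = 15; n_eff = number of nonzero differences = 15.
Nonzero differences (with sign): -7, +7, +6, +5, +8, +9, -1, -3, +6, +5, -6, +9, +7, +1, +5
Step 2: Count signs: positive = 11, negative = 4.
Step 3: Under H0: P(positive) = 0.5, so the number of positives S ~ Bin(15, 0.5).
Step 4: Two-sided exact p-value = sum of Bin(15,0.5) probabilities at or below the observed probability = 0.118469.
Step 5: alpha = 0.1. fail to reject H0.

n_eff = 15, pos = 11, neg = 4, p = 0.118469, fail to reject H0.


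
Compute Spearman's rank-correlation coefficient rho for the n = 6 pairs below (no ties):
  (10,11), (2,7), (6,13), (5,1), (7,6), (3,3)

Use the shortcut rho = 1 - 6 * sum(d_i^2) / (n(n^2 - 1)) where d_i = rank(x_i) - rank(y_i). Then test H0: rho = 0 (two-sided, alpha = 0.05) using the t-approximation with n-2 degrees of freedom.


Step 1: Rank x and y separately (midranks; no ties here).
rank(x): 10->6, 2->1, 6->4, 5->3, 7->5, 3->2
rank(y): 11->5, 7->4, 13->6, 1->1, 6->3, 3->2
Step 2: d_i = R_x(i) - R_y(i); compute d_i^2.
  (6-5)^2=1, (1-4)^2=9, (4-6)^2=4, (3-1)^2=4, (5-3)^2=4, (2-2)^2=0
sum(d^2) = 22.
Step 3: rho = 1 - 6*22 / (6*(6^2 - 1)) = 1 - 132/210 = 0.371429.
Step 4: Under H0, t = rho * sqrt((n-2)/(1-rho^2)) = 0.8001 ~ t(4).
Step 5: Two-sided p-value from the t-distribution with 4 df = 0.468478.
Step 6: alpha = 0.05. fail to reject H0.

rho = 0.3714, p = 0.468478, fail to reject H0 at alpha = 0.05.


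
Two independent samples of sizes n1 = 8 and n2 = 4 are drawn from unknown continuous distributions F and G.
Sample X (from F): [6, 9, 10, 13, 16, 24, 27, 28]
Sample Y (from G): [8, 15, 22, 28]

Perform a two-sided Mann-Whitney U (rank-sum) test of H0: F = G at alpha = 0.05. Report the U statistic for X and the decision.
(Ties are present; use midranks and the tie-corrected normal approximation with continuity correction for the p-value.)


Step 1: Combine and sort all 12 observations; assign midranks.
sorted (value, group): (6,X), (8,Y), (9,X), (10,X), (13,X), (15,Y), (16,X), (22,Y), (24,X), (27,X), (28,X), (28,Y)
ranks: 6->1, 8->2, 9->3, 10->4, 13->5, 15->6, 16->7, 22->8, 24->9, 27->10, 28->11.5, 28->11.5
Step 2: Rank sum for X: R1 = 1 + 3 + 4 + 5 + 7 + 9 + 10 + 11.5 = 50.5.
Step 3: U_X = R1 - n1(n1+1)/2 = 50.5 - 8*9/2 = 50.5 - 36 = 14.5.
       U_Y = n1*n2 - U_X = 32 - 14.5 = 17.5.
Step 4: Ties are present, so use the tie-corrected normal approximation (with continuity correction) for the p-value.
Step 5: p-value = 0.864901; compare to alpha = 0.05. fail to reject H0.

U_X = 14.5, p = 0.864901, fail to reject H0 at alpha = 0.05.


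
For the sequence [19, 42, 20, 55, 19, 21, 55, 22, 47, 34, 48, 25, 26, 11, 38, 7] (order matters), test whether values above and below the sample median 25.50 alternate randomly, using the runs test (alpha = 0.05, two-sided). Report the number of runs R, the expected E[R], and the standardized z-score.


Step 1: Compute median = 25.50; label A = above, B = below.
Labels in order: BABABBABAAABABAB  (n_A = 8, n_B = 8)
Step 2: Count runs R = 13.
Step 3: Under H0 (random ordering), E[R] = 2*n_A*n_B/(n_A+n_B) + 1 = 2*8*8/16 + 1 = 9.0000.
        Var[R] = 2*n_A*n_B*(2*n_A*n_B - n_A - n_B) / ((n_A+n_B)^2 * (n_A+n_B-1)) = 14336/3840 = 3.7333.
        SD[R] = 1.9322.
Step 4: Continuity-corrected z = (R - 0.5 - E[R]) / SD[R] = (13 - 0.5 - 9.0000) / 1.9322 = 1.8114.
Step 5: Two-sided p-value via normal approximation = 2*(1 - Phi(|z|)) = 0.070076.
Step 6: alpha = 0.05. fail to reject H0.

R = 13, z = 1.8114, p = 0.070076, fail to reject H0.


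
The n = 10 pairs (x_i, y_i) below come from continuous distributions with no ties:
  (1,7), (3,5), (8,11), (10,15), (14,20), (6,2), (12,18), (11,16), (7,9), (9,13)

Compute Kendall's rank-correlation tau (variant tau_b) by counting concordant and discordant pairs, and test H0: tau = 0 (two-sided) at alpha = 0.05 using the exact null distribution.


Step 1: Enumerate the 45 unordered pairs (i,j) with i<j and classify each by sign(x_j-x_i) * sign(y_j-y_i).
  (1,2):dx=+2,dy=-2->D; (1,3):dx=+7,dy=+4->C; (1,4):dx=+9,dy=+8->C; (1,5):dx=+13,dy=+13->C
  (1,6):dx=+5,dy=-5->D; (1,7):dx=+11,dy=+11->C; (1,8):dx=+10,dy=+9->C; (1,9):dx=+6,dy=+2->C
  (1,10):dx=+8,dy=+6->C; (2,3):dx=+5,dy=+6->C; (2,4):dx=+7,dy=+10->C; (2,5):dx=+11,dy=+15->C
  (2,6):dx=+3,dy=-3->D; (2,7):dx=+9,dy=+13->C; (2,8):dx=+8,dy=+11->C; (2,9):dx=+4,dy=+4->C
  (2,10):dx=+6,dy=+8->C; (3,4):dx=+2,dy=+4->C; (3,5):dx=+6,dy=+9->C; (3,6):dx=-2,dy=-9->C
  (3,7):dx=+4,dy=+7->C; (3,8):dx=+3,dy=+5->C; (3,9):dx=-1,dy=-2->C; (3,10):dx=+1,dy=+2->C
  (4,5):dx=+4,dy=+5->C; (4,6):dx=-4,dy=-13->C; (4,7):dx=+2,dy=+3->C; (4,8):dx=+1,dy=+1->C
  (4,9):dx=-3,dy=-6->C; (4,10):dx=-1,dy=-2->C; (5,6):dx=-8,dy=-18->C; (5,7):dx=-2,dy=-2->C
  (5,8):dx=-3,dy=-4->C; (5,9):dx=-7,dy=-11->C; (5,10):dx=-5,dy=-7->C; (6,7):dx=+6,dy=+16->C
  (6,8):dx=+5,dy=+14->C; (6,9):dx=+1,dy=+7->C; (6,10):dx=+3,dy=+11->C; (7,8):dx=-1,dy=-2->C
  (7,9):dx=-5,dy=-9->C; (7,10):dx=-3,dy=-5->C; (8,9):dx=-4,dy=-7->C; (8,10):dx=-2,dy=-3->C
  (9,10):dx=+2,dy=+4->C
Step 2: C = 42, D = 3, total pairs = 45.
Step 3: tau = (C - D)/(n(n-1)/2) = (42 - 3)/45 = 0.866667.
Step 4: Exact two-sided p-value (enumerate n! = 3628800 permutations of y under H0): p = 0.000115.
Step 5: alpha = 0.05. reject H0.

tau_b = 0.8667 (C=42, D=3), p = 0.000115, reject H0.


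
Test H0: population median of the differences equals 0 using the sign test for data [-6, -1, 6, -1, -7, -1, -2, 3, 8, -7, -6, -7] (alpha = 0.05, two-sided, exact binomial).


Step 1: Discard zero differences. Original n = 12; n_eff = number of nonzero differences = 12.
Nonzero differences (with sign): -6, -1, +6, -1, -7, -1, -2, +3, +8, -7, -6, -7
Step 2: Count signs: positive = 3, negative = 9.
Step 3: Under H0: P(positive) = 0.5, so the number of positives S ~ Bin(12, 0.5).
Step 4: Two-sided exact p-value = sum of Bin(12,0.5) probabilities at or below the observed probability = 0.145996.
Step 5: alpha = 0.05. fail to reject H0.

n_eff = 12, pos = 3, neg = 9, p = 0.145996, fail to reject H0.


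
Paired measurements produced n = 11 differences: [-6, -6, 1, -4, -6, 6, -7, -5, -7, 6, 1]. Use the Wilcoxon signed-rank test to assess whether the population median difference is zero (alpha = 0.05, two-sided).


Step 1: Drop any zero differences (none here) and take |d_i|.
|d| = [6, 6, 1, 4, 6, 6, 7, 5, 7, 6, 1]
Step 2: Midrank |d_i| (ties get averaged ranks).
ranks: |6|->7, |6|->7, |1|->1.5, |4|->3, |6|->7, |6|->7, |7|->10.5, |5|->4, |7|->10.5, |6|->7, |1|->1.5
Step 3: Attach original signs; sum ranks with positive sign and with negative sign.
W+ = 1.5 + 7 + 7 + 1.5 = 17
W- = 7 + 7 + 3 + 7 + 10.5 + 4 + 10.5 = 49
(Check: W+ + W- = 66 should equal n(n+1)/2 = 66.)
Step 4: Test statistic W = min(W+, W-) = 17.
Step 5: Ties in |d|, so use the tie-corrected normal approximation.
        E[W] = n(n+1)/4 = 11*12/4 = 33.
        Tie groups: |d|=1 (t=2), |d|=6 (t=5), |d|=7 (t=2); sum(t^3 - t) = 132.
        Var[W] = n(n+1)(2n+1)/24 - sum(t^3-t)/48 = 3036/24 - 132/48 = 123.75.
        z = (W - E[W]) / sqrt(Var[W]) = (17 - 33) / 11.1243 = -1.4383.
        Two-sided p = 2*Phi(z) = 0.150351.
Step 6: alpha = 0.05. fail to reject H0.

W+ = 17, W- = 49, W = min = 17, p = 0.150351, fail to reject H0.


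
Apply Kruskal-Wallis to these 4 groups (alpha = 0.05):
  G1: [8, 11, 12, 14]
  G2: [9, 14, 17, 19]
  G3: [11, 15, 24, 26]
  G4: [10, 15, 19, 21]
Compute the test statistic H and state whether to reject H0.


Step 1: Combine all N = 16 observations and assign midranks.
sorted (value, group, rank): (8,G1,1), (9,G2,2), (10,G4,3), (11,G1,4.5), (11,G3,4.5), (12,G1,6), (14,G1,7.5), (14,G2,7.5), (15,G3,9.5), (15,G4,9.5), (17,G2,11), (19,G2,12.5), (19,G4,12.5), (21,G4,14), (24,G3,15), (26,G3,16)
Step 2: Sum ranks within each group.
R_1 = 19 (n_1 = 4)
R_2 = 33 (n_2 = 4)
R_3 = 45 (n_3 = 4)
R_4 = 39 (n_4 = 4)
Step 3: H = 12/(N(N+1)) * sum(R_i^2/n_i) - 3(N+1)
     = 12/(16*17) * (19^2/4 + 33^2/4 + 45^2/4 + 39^2/4) - 3*17
     = 0.044118 * 1249 - 51
     = 4.102941.
Step 4: Ties present; correction factor C = 1 - 24/(16^3 - 16) = 0.994118. Corrected H = 4.102941 / 0.994118 = 4.127219.
Step 5: Under H0, H ~ chi^2(3); p-value = 0.248050.
Step 6: alpha = 0.05. fail to reject H0.

H = 4.1272, df = 3, p = 0.248050, fail to reject H0.


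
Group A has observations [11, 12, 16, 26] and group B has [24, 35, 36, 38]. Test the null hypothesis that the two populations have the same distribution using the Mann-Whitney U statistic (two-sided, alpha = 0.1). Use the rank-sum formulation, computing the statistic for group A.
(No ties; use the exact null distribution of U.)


Step 1: Combine and sort all 8 observations; assign midranks.
sorted (value, group): (11,X), (12,X), (16,X), (24,Y), (26,X), (35,Y), (36,Y), (38,Y)
ranks: 11->1, 12->2, 16->3, 24->4, 26->5, 35->6, 36->7, 38->8
Step 2: Rank sum for X: R1 = 1 + 2 + 3 + 5 = 11.
Step 3: U_X = R1 - n1(n1+1)/2 = 11 - 4*5/2 = 11 - 10 = 1.
       U_Y = n1*n2 - U_X = 16 - 1 = 15.
Step 4: No ties, so the exact null distribution of U (based on enumerating the C(8,4) = 70 equally likely rank assignments) gives the two-sided p-value.
Step 5: p-value = 0.057143; compare to alpha = 0.1. reject H0.

U_X = 1, p = 0.057143, reject H0 at alpha = 0.1.


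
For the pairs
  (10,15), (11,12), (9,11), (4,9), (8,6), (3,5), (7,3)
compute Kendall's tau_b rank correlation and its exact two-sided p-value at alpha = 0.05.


Step 1: Enumerate the 21 unordered pairs (i,j) with i<j and classify each by sign(x_j-x_i) * sign(y_j-y_i).
  (1,2):dx=+1,dy=-3->D; (1,3):dx=-1,dy=-4->C; (1,4):dx=-6,dy=-6->C; (1,5):dx=-2,dy=-9->C
  (1,6):dx=-7,dy=-10->C; (1,7):dx=-3,dy=-12->C; (2,3):dx=-2,dy=-1->C; (2,4):dx=-7,dy=-3->C
  (2,5):dx=-3,dy=-6->C; (2,6):dx=-8,dy=-7->C; (2,7):dx=-4,dy=-9->C; (3,4):dx=-5,dy=-2->C
  (3,5):dx=-1,dy=-5->C; (3,6):dx=-6,dy=-6->C; (3,7):dx=-2,dy=-8->C; (4,5):dx=+4,dy=-3->D
  (4,6):dx=-1,dy=-4->C; (4,7):dx=+3,dy=-6->D; (5,6):dx=-5,dy=-1->C; (5,7):dx=-1,dy=-3->C
  (6,7):dx=+4,dy=-2->D
Step 2: C = 17, D = 4, total pairs = 21.
Step 3: tau = (C - D)/(n(n-1)/2) = (17 - 4)/21 = 0.619048.
Step 4: Exact two-sided p-value (enumerate n! = 5040 permutations of y under H0): p = 0.069048.
Step 5: alpha = 0.05. fail to reject H0.

tau_b = 0.6190 (C=17, D=4), p = 0.069048, fail to reject H0.


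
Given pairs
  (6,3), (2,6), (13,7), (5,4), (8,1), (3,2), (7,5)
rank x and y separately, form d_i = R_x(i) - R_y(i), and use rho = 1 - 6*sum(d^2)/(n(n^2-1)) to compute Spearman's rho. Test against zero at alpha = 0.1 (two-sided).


Step 1: Rank x and y separately (midranks; no ties here).
rank(x): 6->4, 2->1, 13->7, 5->3, 8->6, 3->2, 7->5
rank(y): 3->3, 6->6, 7->7, 4->4, 1->1, 2->2, 5->5
Step 2: d_i = R_x(i) - R_y(i); compute d_i^2.
  (4-3)^2=1, (1-6)^2=25, (7-7)^2=0, (3-4)^2=1, (6-1)^2=25, (2-2)^2=0, (5-5)^2=0
sum(d^2) = 52.
Step 3: rho = 1 - 6*52 / (7*(7^2 - 1)) = 1 - 312/336 = 0.071429.
Step 4: Under H0, t = rho * sqrt((n-2)/(1-rho^2)) = 0.1601 ~ t(5).
Step 5: Two-sided p-value from the t-distribution with 5 df = 0.879048.
Step 6: alpha = 0.1. fail to reject H0.

rho = 0.0714, p = 0.879048, fail to reject H0 at alpha = 0.1.


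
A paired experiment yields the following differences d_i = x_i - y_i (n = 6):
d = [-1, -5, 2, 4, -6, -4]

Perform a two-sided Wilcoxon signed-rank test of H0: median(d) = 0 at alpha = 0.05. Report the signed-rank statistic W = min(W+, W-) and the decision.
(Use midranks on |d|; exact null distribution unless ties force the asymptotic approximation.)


Step 1: Drop any zero differences (none here) and take |d_i|.
|d| = [1, 5, 2, 4, 6, 4]
Step 2: Midrank |d_i| (ties get averaged ranks).
ranks: |1|->1, |5|->5, |2|->2, |4|->3.5, |6|->6, |4|->3.5
Step 3: Attach original signs; sum ranks with positive sign and with negative sign.
W+ = 2 + 3.5 = 5.5
W- = 1 + 5 + 6 + 3.5 = 15.5
(Check: W+ + W- = 21 should equal n(n+1)/2 = 21.)
Step 4: Test statistic W = min(W+, W-) = 5.5.
Step 5: Ties in |d|, so use the tie-corrected normal approximation.
        E[W] = n(n+1)/4 = 6*7/4 = 10.5.
        Tie groups: |d|=4 (t=2); sum(t^3 - t) = 6.
        Var[W] = n(n+1)(2n+1)/24 - sum(t^3-t)/48 = 546/24 - 6/48 = 22.625.
        z = (W - E[W]) / sqrt(Var[W]) = (5.5 - 10.5) / 4.7566 = -1.0512.
        Two-sided p = 2*Phi(z) = 0.293177.
Step 6: alpha = 0.05. fail to reject H0.

W+ = 5.5, W- = 15.5, W = min = 5.5, p = 0.293177, fail to reject H0.


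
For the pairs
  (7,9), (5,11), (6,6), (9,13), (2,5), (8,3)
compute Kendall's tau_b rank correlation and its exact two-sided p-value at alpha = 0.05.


Step 1: Enumerate the 15 unordered pairs (i,j) with i<j and classify each by sign(x_j-x_i) * sign(y_j-y_i).
  (1,2):dx=-2,dy=+2->D; (1,3):dx=-1,dy=-3->C; (1,4):dx=+2,dy=+4->C; (1,5):dx=-5,dy=-4->C
  (1,6):dx=+1,dy=-6->D; (2,3):dx=+1,dy=-5->D; (2,4):dx=+4,dy=+2->C; (2,5):dx=-3,dy=-6->C
  (2,6):dx=+3,dy=-8->D; (3,4):dx=+3,dy=+7->C; (3,5):dx=-4,dy=-1->C; (3,6):dx=+2,dy=-3->D
  (4,5):dx=-7,dy=-8->C; (4,6):dx=-1,dy=-10->C; (5,6):dx=+6,dy=-2->D
Step 2: C = 9, D = 6, total pairs = 15.
Step 3: tau = (C - D)/(n(n-1)/2) = (9 - 6)/15 = 0.200000.
Step 4: Exact two-sided p-value (enumerate n! = 720 permutations of y under H0): p = 0.719444.
Step 5: alpha = 0.05. fail to reject H0.

tau_b = 0.2000 (C=9, D=6), p = 0.719444, fail to reject H0.


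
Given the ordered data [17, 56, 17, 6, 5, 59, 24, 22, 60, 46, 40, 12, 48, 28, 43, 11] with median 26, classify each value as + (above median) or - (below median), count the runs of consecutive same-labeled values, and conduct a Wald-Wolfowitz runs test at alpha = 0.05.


Step 1: Compute median = 26; label A = above, B = below.
Labels in order: BABBBABBAAABAAAB  (n_A = 8, n_B = 8)
Step 2: Count runs R = 9.
Step 3: Under H0 (random ordering), E[R] = 2*n_A*n_B/(n_A+n_B) + 1 = 2*8*8/16 + 1 = 9.0000.
        Var[R] = 2*n_A*n_B*(2*n_A*n_B - n_A - n_B) / ((n_A+n_B)^2 * (n_A+n_B-1)) = 14336/3840 = 3.7333.
        SD[R] = 1.9322.
Step 4: R = E[R], so z = 0 with no continuity correction.
Step 5: Two-sided p-value via normal approximation = 2*(1 - Phi(|z|)) = 1.000000.
Step 6: alpha = 0.05. fail to reject H0.

R = 9, z = 0.0000, p = 1.000000, fail to reject H0.


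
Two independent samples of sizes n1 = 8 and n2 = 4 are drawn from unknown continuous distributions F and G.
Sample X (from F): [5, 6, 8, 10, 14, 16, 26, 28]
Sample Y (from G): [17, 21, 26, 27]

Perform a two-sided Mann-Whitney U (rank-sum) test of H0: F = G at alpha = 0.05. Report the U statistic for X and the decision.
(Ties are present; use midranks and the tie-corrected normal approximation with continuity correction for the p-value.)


Step 1: Combine and sort all 12 observations; assign midranks.
sorted (value, group): (5,X), (6,X), (8,X), (10,X), (14,X), (16,X), (17,Y), (21,Y), (26,X), (26,Y), (27,Y), (28,X)
ranks: 5->1, 6->2, 8->3, 10->4, 14->5, 16->6, 17->7, 21->8, 26->9.5, 26->9.5, 27->11, 28->12
Step 2: Rank sum for X: R1 = 1 + 2 + 3 + 4 + 5 + 6 + 9.5 + 12 = 42.5.
Step 3: U_X = R1 - n1(n1+1)/2 = 42.5 - 8*9/2 = 42.5 - 36 = 6.5.
       U_Y = n1*n2 - U_X = 32 - 6.5 = 25.5.
Step 4: Ties are present, so use the tie-corrected normal approximation (with continuity correction) for the p-value.
Step 5: p-value = 0.125707; compare to alpha = 0.05. fail to reject H0.

U_X = 6.5, p = 0.125707, fail to reject H0 at alpha = 0.05.


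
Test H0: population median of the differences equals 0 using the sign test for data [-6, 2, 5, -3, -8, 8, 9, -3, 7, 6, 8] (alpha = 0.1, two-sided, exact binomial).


Step 1: Discard zero differences. Original n = 11; n_eff = number of nonzero differences = 11.
Nonzero differences (with sign): -6, +2, +5, -3, -8, +8, +9, -3, +7, +6, +8
Step 2: Count signs: positive = 7, negative = 4.
Step 3: Under H0: P(positive) = 0.5, so the number of positives S ~ Bin(11, 0.5).
Step 4: Two-sided exact p-value = sum of Bin(11,0.5) probabilities at or below the observed probability = 0.548828.
Step 5: alpha = 0.1. fail to reject H0.

n_eff = 11, pos = 7, neg = 4, p = 0.548828, fail to reject H0.


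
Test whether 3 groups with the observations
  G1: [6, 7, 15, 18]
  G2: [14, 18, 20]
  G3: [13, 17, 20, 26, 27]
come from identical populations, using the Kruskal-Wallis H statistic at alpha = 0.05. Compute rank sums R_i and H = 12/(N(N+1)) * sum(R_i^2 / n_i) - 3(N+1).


Step 1: Combine all N = 12 observations and assign midranks.
sorted (value, group, rank): (6,G1,1), (7,G1,2), (13,G3,3), (14,G2,4), (15,G1,5), (17,G3,6), (18,G1,7.5), (18,G2,7.5), (20,G2,9.5), (20,G3,9.5), (26,G3,11), (27,G3,12)
Step 2: Sum ranks within each group.
R_1 = 15.5 (n_1 = 4)
R_2 = 21 (n_2 = 3)
R_3 = 41.5 (n_3 = 5)
Step 3: H = 12/(N(N+1)) * sum(R_i^2/n_i) - 3(N+1)
     = 12/(12*13) * (15.5^2/4 + 21^2/3 + 41.5^2/5) - 3*13
     = 0.076923 * 551.513 - 39
     = 3.424038.
Step 4: Ties present; correction factor C = 1 - 12/(12^3 - 12) = 0.993007. Corrected H = 3.424038 / 0.993007 = 3.448151.
Step 5: Under H0, H ~ chi^2(2); p-value = 0.178338.
Step 6: alpha = 0.05. fail to reject H0.

H = 3.4482, df = 2, p = 0.178338, fail to reject H0.


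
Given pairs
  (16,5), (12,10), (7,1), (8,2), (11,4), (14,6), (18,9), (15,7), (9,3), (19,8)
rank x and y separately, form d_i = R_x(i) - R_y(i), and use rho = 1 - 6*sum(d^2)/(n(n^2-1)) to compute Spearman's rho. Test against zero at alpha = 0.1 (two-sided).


Step 1: Rank x and y separately (midranks; no ties here).
rank(x): 16->8, 12->5, 7->1, 8->2, 11->4, 14->6, 18->9, 15->7, 9->3, 19->10
rank(y): 5->5, 10->10, 1->1, 2->2, 4->4, 6->6, 9->9, 7->7, 3->3, 8->8
Step 2: d_i = R_x(i) - R_y(i); compute d_i^2.
  (8-5)^2=9, (5-10)^2=25, (1-1)^2=0, (2-2)^2=0, (4-4)^2=0, (6-6)^2=0, (9-9)^2=0, (7-7)^2=0, (3-3)^2=0, (10-8)^2=4
sum(d^2) = 38.
Step 3: rho = 1 - 6*38 / (10*(10^2 - 1)) = 1 - 228/990 = 0.769697.
Step 4: Under H0, t = rho * sqrt((n-2)/(1-rho^2)) = 3.4101 ~ t(8).
Step 5: Two-sided p-value from the t-distribution with 8 df = 0.009222.
Step 6: alpha = 0.1. reject H0.

rho = 0.7697, p = 0.009222, reject H0 at alpha = 0.1.


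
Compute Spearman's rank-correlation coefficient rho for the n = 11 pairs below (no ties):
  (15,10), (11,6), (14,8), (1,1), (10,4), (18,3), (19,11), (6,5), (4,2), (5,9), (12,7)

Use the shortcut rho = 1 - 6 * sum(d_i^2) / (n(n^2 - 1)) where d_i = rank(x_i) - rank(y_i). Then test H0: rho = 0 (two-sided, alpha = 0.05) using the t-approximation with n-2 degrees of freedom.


Step 1: Rank x and y separately (midranks; no ties here).
rank(x): 15->9, 11->6, 14->8, 1->1, 10->5, 18->10, 19->11, 6->4, 4->2, 5->3, 12->7
rank(y): 10->10, 6->6, 8->8, 1->1, 4->4, 3->3, 11->11, 5->5, 2->2, 9->9, 7->7
Step 2: d_i = R_x(i) - R_y(i); compute d_i^2.
  (9-10)^2=1, (6-6)^2=0, (8-8)^2=0, (1-1)^2=0, (5-4)^2=1, (10-3)^2=49, (11-11)^2=0, (4-5)^2=1, (2-2)^2=0, (3-9)^2=36, (7-7)^2=0
sum(d^2) = 88.
Step 3: rho = 1 - 6*88 / (11*(11^2 - 1)) = 1 - 528/1320 = 0.600000.
Step 4: Under H0, t = rho * sqrt((n-2)/(1-rho^2)) = 2.2500 ~ t(9).
Step 5: Two-sided p-value from the t-distribution with 9 df = 0.051003.
Step 6: alpha = 0.05. fail to reject H0.

rho = 0.6000, p = 0.051003, fail to reject H0 at alpha = 0.05.


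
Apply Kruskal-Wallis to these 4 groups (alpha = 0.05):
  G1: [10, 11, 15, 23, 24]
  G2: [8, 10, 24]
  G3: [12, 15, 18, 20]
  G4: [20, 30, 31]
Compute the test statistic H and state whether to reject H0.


Step 1: Combine all N = 15 observations and assign midranks.
sorted (value, group, rank): (8,G2,1), (10,G1,2.5), (10,G2,2.5), (11,G1,4), (12,G3,5), (15,G1,6.5), (15,G3,6.5), (18,G3,8), (20,G3,9.5), (20,G4,9.5), (23,G1,11), (24,G1,12.5), (24,G2,12.5), (30,G4,14), (31,G4,15)
Step 2: Sum ranks within each group.
R_1 = 36.5 (n_1 = 5)
R_2 = 16 (n_2 = 3)
R_3 = 29 (n_3 = 4)
R_4 = 38.5 (n_4 = 3)
Step 3: H = 12/(N(N+1)) * sum(R_i^2/n_i) - 3(N+1)
     = 12/(15*16) * (36.5^2/5 + 16^2/3 + 29^2/4 + 38.5^2/3) - 3*16
     = 0.050000 * 1056.12 - 48
     = 4.805833.
Step 4: Ties present; correction factor C = 1 - 24/(15^3 - 15) = 0.992857. Corrected H = 4.805833 / 0.992857 = 4.840408.
Step 5: Under H0, H ~ chi^2(3); p-value = 0.183863.
Step 6: alpha = 0.05. fail to reject H0.

H = 4.8404, df = 3, p = 0.183863, fail to reject H0.


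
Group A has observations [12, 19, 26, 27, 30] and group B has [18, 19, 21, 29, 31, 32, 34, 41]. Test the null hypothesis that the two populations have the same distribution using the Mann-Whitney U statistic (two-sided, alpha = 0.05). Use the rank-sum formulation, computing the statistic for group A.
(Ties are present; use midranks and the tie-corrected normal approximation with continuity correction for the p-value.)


Step 1: Combine and sort all 13 observations; assign midranks.
sorted (value, group): (12,X), (18,Y), (19,X), (19,Y), (21,Y), (26,X), (27,X), (29,Y), (30,X), (31,Y), (32,Y), (34,Y), (41,Y)
ranks: 12->1, 18->2, 19->3.5, 19->3.5, 21->5, 26->6, 27->7, 29->8, 30->9, 31->10, 32->11, 34->12, 41->13
Step 2: Rank sum for X: R1 = 1 + 3.5 + 6 + 7 + 9 = 26.5.
Step 3: U_X = R1 - n1(n1+1)/2 = 26.5 - 5*6/2 = 26.5 - 15 = 11.5.
       U_Y = n1*n2 - U_X = 40 - 11.5 = 28.5.
Step 4: Ties are present, so use the tie-corrected normal approximation (with continuity correction) for the p-value.
Step 5: p-value = 0.240919; compare to alpha = 0.05. fail to reject H0.

U_X = 11.5, p = 0.240919, fail to reject H0 at alpha = 0.05.


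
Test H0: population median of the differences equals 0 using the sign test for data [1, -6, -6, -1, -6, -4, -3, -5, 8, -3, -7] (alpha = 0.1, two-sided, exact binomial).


Step 1: Discard zero differences. Original n = 11; n_eff = number of nonzero differences = 11.
Nonzero differences (with sign): +1, -6, -6, -1, -6, -4, -3, -5, +8, -3, -7
Step 2: Count signs: positive = 2, negative = 9.
Step 3: Under H0: P(positive) = 0.5, so the number of positives S ~ Bin(11, 0.5).
Step 4: Two-sided exact p-value = sum of Bin(11,0.5) probabilities at or below the observed probability = 0.065430.
Step 5: alpha = 0.1. reject H0.

n_eff = 11, pos = 2, neg = 9, p = 0.065430, reject H0.


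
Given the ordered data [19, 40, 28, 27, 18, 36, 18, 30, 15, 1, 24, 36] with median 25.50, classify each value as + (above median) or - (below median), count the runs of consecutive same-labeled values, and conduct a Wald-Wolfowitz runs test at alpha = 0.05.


Step 1: Compute median = 25.50; label A = above, B = below.
Labels in order: BAAABABABBBA  (n_A = 6, n_B = 6)
Step 2: Count runs R = 8.
Step 3: Under H0 (random ordering), E[R] = 2*n_A*n_B/(n_A+n_B) + 1 = 2*6*6/12 + 1 = 7.0000.
        Var[R] = 2*n_A*n_B*(2*n_A*n_B - n_A - n_B) / ((n_A+n_B)^2 * (n_A+n_B-1)) = 4320/1584 = 2.7273.
        SD[R] = 1.6514.
Step 4: Continuity-corrected z = (R - 0.5 - E[R]) / SD[R] = (8 - 0.5 - 7.0000) / 1.6514 = 0.3028.
Step 5: Two-sided p-value via normal approximation = 2*(1 - Phi(|z|)) = 0.762069.
Step 6: alpha = 0.05. fail to reject H0.

R = 8, z = 0.3028, p = 0.762069, fail to reject H0.


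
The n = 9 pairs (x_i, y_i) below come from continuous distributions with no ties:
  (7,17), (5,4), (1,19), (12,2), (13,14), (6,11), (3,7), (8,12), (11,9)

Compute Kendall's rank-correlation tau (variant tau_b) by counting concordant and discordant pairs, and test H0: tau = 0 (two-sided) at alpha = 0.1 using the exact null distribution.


Step 1: Enumerate the 36 unordered pairs (i,j) with i<j and classify each by sign(x_j-x_i) * sign(y_j-y_i).
  (1,2):dx=-2,dy=-13->C; (1,3):dx=-6,dy=+2->D; (1,4):dx=+5,dy=-15->D; (1,5):dx=+6,dy=-3->D
  (1,6):dx=-1,dy=-6->C; (1,7):dx=-4,dy=-10->C; (1,8):dx=+1,dy=-5->D; (1,9):dx=+4,dy=-8->D
  (2,3):dx=-4,dy=+15->D; (2,4):dx=+7,dy=-2->D; (2,5):dx=+8,dy=+10->C; (2,6):dx=+1,dy=+7->C
  (2,7):dx=-2,dy=+3->D; (2,8):dx=+3,dy=+8->C; (2,9):dx=+6,dy=+5->C; (3,4):dx=+11,dy=-17->D
  (3,5):dx=+12,dy=-5->D; (3,6):dx=+5,dy=-8->D; (3,7):dx=+2,dy=-12->D; (3,8):dx=+7,dy=-7->D
  (3,9):dx=+10,dy=-10->D; (4,5):dx=+1,dy=+12->C; (4,6):dx=-6,dy=+9->D; (4,7):dx=-9,dy=+5->D
  (4,8):dx=-4,dy=+10->D; (4,9):dx=-1,dy=+7->D; (5,6):dx=-7,dy=-3->C; (5,7):dx=-10,dy=-7->C
  (5,8):dx=-5,dy=-2->C; (5,9):dx=-2,dy=-5->C; (6,7):dx=-3,dy=-4->C; (6,8):dx=+2,dy=+1->C
  (6,9):dx=+5,dy=-2->D; (7,8):dx=+5,dy=+5->C; (7,9):dx=+8,dy=+2->C; (8,9):dx=+3,dy=-3->D
Step 2: C = 16, D = 20, total pairs = 36.
Step 3: tau = (C - D)/(n(n-1)/2) = (16 - 20)/36 = -0.111111.
Step 4: Exact two-sided p-value (enumerate n! = 362880 permutations of y under H0): p = 0.761414.
Step 5: alpha = 0.1. fail to reject H0.

tau_b = -0.1111 (C=16, D=20), p = 0.761414, fail to reject H0.


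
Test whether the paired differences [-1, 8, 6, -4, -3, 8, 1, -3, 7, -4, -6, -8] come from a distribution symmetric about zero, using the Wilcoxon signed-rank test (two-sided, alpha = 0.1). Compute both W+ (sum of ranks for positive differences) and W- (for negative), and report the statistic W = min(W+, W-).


Step 1: Drop any zero differences (none here) and take |d_i|.
|d| = [1, 8, 6, 4, 3, 8, 1, 3, 7, 4, 6, 8]
Step 2: Midrank |d_i| (ties get averaged ranks).
ranks: |1|->1.5, |8|->11, |6|->7.5, |4|->5.5, |3|->3.5, |8|->11, |1|->1.5, |3|->3.5, |7|->9, |4|->5.5, |6|->7.5, |8|->11
Step 3: Attach original signs; sum ranks with positive sign and with negative sign.
W+ = 11 + 7.5 + 11 + 1.5 + 9 = 40
W- = 1.5 + 5.5 + 3.5 + 3.5 + 5.5 + 7.5 + 11 = 38
(Check: W+ + W- = 78 should equal n(n+1)/2 = 78.)
Step 4: Test statistic W = min(W+, W-) = 38.
Step 5: Ties in |d|, so use the tie-corrected normal approximation.
        E[W] = n(n+1)/4 = 12*13/4 = 39.
        Tie groups: |d|=1 (t=2), |d|=3 (t=2), |d|=4 (t=2), |d|=6 (t=2), |d|=8 (t=3); sum(t^3 - t) = 48.
        Var[W] = n(n+1)(2n+1)/24 - sum(t^3-t)/48 = 3900/24 - 48/48 = 161.5.
        z = (W - E[W]) / sqrt(Var[W]) = (38 - 39) / 12.7083 = -0.0787.
        Two-sided p = 2*Phi(z) = 0.937280.
Step 6: alpha = 0.1. fail to reject H0.

W+ = 40, W- = 38, W = min = 38, p = 0.937280, fail to reject H0.


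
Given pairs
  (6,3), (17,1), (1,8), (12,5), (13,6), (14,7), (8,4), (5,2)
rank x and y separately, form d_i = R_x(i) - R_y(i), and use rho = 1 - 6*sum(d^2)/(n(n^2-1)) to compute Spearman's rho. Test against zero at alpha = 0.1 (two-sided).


Step 1: Rank x and y separately (midranks; no ties here).
rank(x): 6->3, 17->8, 1->1, 12->5, 13->6, 14->7, 8->4, 5->2
rank(y): 3->3, 1->1, 8->8, 5->5, 6->6, 7->7, 4->4, 2->2
Step 2: d_i = R_x(i) - R_y(i); compute d_i^2.
  (3-3)^2=0, (8-1)^2=49, (1-8)^2=49, (5-5)^2=0, (6-6)^2=0, (7-7)^2=0, (4-4)^2=0, (2-2)^2=0
sum(d^2) = 98.
Step 3: rho = 1 - 6*98 / (8*(8^2 - 1)) = 1 - 588/504 = -0.166667.
Step 4: Under H0, t = rho * sqrt((n-2)/(1-rho^2)) = -0.4140 ~ t(6).
Step 5: Two-sided p-value from the t-distribution with 6 df = 0.693239.
Step 6: alpha = 0.1. fail to reject H0.

rho = -0.1667, p = 0.693239, fail to reject H0 at alpha = 0.1.


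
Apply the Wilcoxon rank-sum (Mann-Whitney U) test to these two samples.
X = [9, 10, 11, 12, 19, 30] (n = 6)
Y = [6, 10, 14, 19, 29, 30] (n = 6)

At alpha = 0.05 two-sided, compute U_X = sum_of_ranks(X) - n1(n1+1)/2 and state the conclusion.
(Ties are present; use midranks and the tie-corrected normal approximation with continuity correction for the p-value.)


Step 1: Combine and sort all 12 observations; assign midranks.
sorted (value, group): (6,Y), (9,X), (10,X), (10,Y), (11,X), (12,X), (14,Y), (19,X), (19,Y), (29,Y), (30,X), (30,Y)
ranks: 6->1, 9->2, 10->3.5, 10->3.5, 11->5, 12->6, 14->7, 19->8.5, 19->8.5, 29->10, 30->11.5, 30->11.5
Step 2: Rank sum for X: R1 = 2 + 3.5 + 5 + 6 + 8.5 + 11.5 = 36.5.
Step 3: U_X = R1 - n1(n1+1)/2 = 36.5 - 6*7/2 = 36.5 - 21 = 15.5.
       U_Y = n1*n2 - U_X = 36 - 15.5 = 20.5.
Step 4: Ties are present, so use the tie-corrected normal approximation (with continuity correction) for the p-value.
Step 5: p-value = 0.747491; compare to alpha = 0.05. fail to reject H0.

U_X = 15.5, p = 0.747491, fail to reject H0 at alpha = 0.05.


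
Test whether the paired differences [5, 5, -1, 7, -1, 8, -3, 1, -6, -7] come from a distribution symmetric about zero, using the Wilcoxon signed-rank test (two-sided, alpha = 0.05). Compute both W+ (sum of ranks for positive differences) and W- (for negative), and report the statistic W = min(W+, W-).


Step 1: Drop any zero differences (none here) and take |d_i|.
|d| = [5, 5, 1, 7, 1, 8, 3, 1, 6, 7]
Step 2: Midrank |d_i| (ties get averaged ranks).
ranks: |5|->5.5, |5|->5.5, |1|->2, |7|->8.5, |1|->2, |8|->10, |3|->4, |1|->2, |6|->7, |7|->8.5
Step 3: Attach original signs; sum ranks with positive sign and with negative sign.
W+ = 5.5 + 5.5 + 8.5 + 10 + 2 = 31.5
W- = 2 + 2 + 4 + 7 + 8.5 = 23.5
(Check: W+ + W- = 55 should equal n(n+1)/2 = 55.)
Step 4: Test statistic W = min(W+, W-) = 23.5.
Step 5: Ties in |d|, so use the tie-corrected normal approximation.
        E[W] = n(n+1)/4 = 10*11/4 = 27.5.
        Tie groups: |d|=1 (t=3), |d|=5 (t=2), |d|=7 (t=2); sum(t^3 - t) = 36.
        Var[W] = n(n+1)(2n+1)/24 - sum(t^3-t)/48 = 2310/24 - 36/48 = 95.5.
        z = (W - E[W]) / sqrt(Var[W]) = (23.5 - 27.5) / 9.7724 = -0.4093.
        Two-sided p = 2*Phi(z) = 0.682308.
Step 6: alpha = 0.05. fail to reject H0.

W+ = 31.5, W- = 23.5, W = min = 23.5, p = 0.682308, fail to reject H0.


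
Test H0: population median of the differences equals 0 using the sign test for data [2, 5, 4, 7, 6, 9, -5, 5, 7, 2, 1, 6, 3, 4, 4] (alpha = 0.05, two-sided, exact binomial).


Step 1: Discard zero differences. Original n = 15; n_eff = number of nonzero differences = 15.
Nonzero differences (with sign): +2, +5, +4, +7, +6, +9, -5, +5, +7, +2, +1, +6, +3, +4, +4
Step 2: Count signs: positive = 14, negative = 1.
Step 3: Under H0: P(positive) = 0.5, so the number of positives S ~ Bin(15, 0.5).
Step 4: Two-sided exact p-value = sum of Bin(15,0.5) probabilities at or below the observed probability = 0.000977.
Step 5: alpha = 0.05. reject H0.

n_eff = 15, pos = 14, neg = 1, p = 0.000977, reject H0.


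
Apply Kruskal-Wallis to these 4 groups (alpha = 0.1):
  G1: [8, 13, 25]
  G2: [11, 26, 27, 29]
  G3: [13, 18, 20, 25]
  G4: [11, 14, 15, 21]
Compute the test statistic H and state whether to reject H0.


Step 1: Combine all N = 15 observations and assign midranks.
sorted (value, group, rank): (8,G1,1), (11,G2,2.5), (11,G4,2.5), (13,G1,4.5), (13,G3,4.5), (14,G4,6), (15,G4,7), (18,G3,8), (20,G3,9), (21,G4,10), (25,G1,11.5), (25,G3,11.5), (26,G2,13), (27,G2,14), (29,G2,15)
Step 2: Sum ranks within each group.
R_1 = 17 (n_1 = 3)
R_2 = 44.5 (n_2 = 4)
R_3 = 33 (n_3 = 4)
R_4 = 25.5 (n_4 = 4)
Step 3: H = 12/(N(N+1)) * sum(R_i^2/n_i) - 3(N+1)
     = 12/(15*16) * (17^2/3 + 44.5^2/4 + 33^2/4 + 25.5^2/4) - 3*16
     = 0.050000 * 1026.21 - 48
     = 3.310417.
Step 4: Ties present; correction factor C = 1 - 18/(15^3 - 15) = 0.994643. Corrected H = 3.310417 / 0.994643 = 3.328247.
Step 5: Under H0, H ~ chi^2(3); p-value = 0.343731.
Step 6: alpha = 0.1. fail to reject H0.

H = 3.3282, df = 3, p = 0.343731, fail to reject H0.


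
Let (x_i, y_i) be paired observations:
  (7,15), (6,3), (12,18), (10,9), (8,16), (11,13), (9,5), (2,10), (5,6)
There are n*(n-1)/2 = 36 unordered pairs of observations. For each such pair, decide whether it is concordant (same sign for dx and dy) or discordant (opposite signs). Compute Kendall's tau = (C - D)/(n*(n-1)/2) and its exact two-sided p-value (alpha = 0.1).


Step 1: Enumerate the 36 unordered pairs (i,j) with i<j and classify each by sign(x_j-x_i) * sign(y_j-y_i).
  (1,2):dx=-1,dy=-12->C; (1,3):dx=+5,dy=+3->C; (1,4):dx=+3,dy=-6->D; (1,5):dx=+1,dy=+1->C
  (1,6):dx=+4,dy=-2->D; (1,7):dx=+2,dy=-10->D; (1,8):dx=-5,dy=-5->C; (1,9):dx=-2,dy=-9->C
  (2,3):dx=+6,dy=+15->C; (2,4):dx=+4,dy=+6->C; (2,5):dx=+2,dy=+13->C; (2,6):dx=+5,dy=+10->C
  (2,7):dx=+3,dy=+2->C; (2,8):dx=-4,dy=+7->D; (2,9):dx=-1,dy=+3->D; (3,4):dx=-2,dy=-9->C
  (3,5):dx=-4,dy=-2->C; (3,6):dx=-1,dy=-5->C; (3,7):dx=-3,dy=-13->C; (3,8):dx=-10,dy=-8->C
  (3,9):dx=-7,dy=-12->C; (4,5):dx=-2,dy=+7->D; (4,6):dx=+1,dy=+4->C; (4,7):dx=-1,dy=-4->C
  (4,8):dx=-8,dy=+1->D; (4,9):dx=-5,dy=-3->C; (5,6):dx=+3,dy=-3->D; (5,7):dx=+1,dy=-11->D
  (5,8):dx=-6,dy=-6->C; (5,9):dx=-3,dy=-10->C; (6,7):dx=-2,dy=-8->C; (6,8):dx=-9,dy=-3->C
  (6,9):dx=-6,dy=-7->C; (7,8):dx=-7,dy=+5->D; (7,9):dx=-4,dy=+1->D; (8,9):dx=+3,dy=-4->D
Step 2: C = 24, D = 12, total pairs = 36.
Step 3: tau = (C - D)/(n(n-1)/2) = (24 - 12)/36 = 0.333333.
Step 4: Exact two-sided p-value (enumerate n! = 362880 permutations of y under H0): p = 0.259518.
Step 5: alpha = 0.1. fail to reject H0.

tau_b = 0.3333 (C=24, D=12), p = 0.259518, fail to reject H0.


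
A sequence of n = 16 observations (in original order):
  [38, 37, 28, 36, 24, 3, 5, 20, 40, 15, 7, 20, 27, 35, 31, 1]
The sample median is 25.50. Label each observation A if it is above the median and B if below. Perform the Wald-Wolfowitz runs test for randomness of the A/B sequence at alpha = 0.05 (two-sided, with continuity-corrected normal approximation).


Step 1: Compute median = 25.50; label A = above, B = below.
Labels in order: AAAABBBBABBBAAAB  (n_A = 8, n_B = 8)
Step 2: Count runs R = 6.
Step 3: Under H0 (random ordering), E[R] = 2*n_A*n_B/(n_A+n_B) + 1 = 2*8*8/16 + 1 = 9.0000.
        Var[R] = 2*n_A*n_B*(2*n_A*n_B - n_A - n_B) / ((n_A+n_B)^2 * (n_A+n_B-1)) = 14336/3840 = 3.7333.
        SD[R] = 1.9322.
Step 4: Continuity-corrected z = (R + 0.5 - E[R]) / SD[R] = (6 + 0.5 - 9.0000) / 1.9322 = -1.2939.
Step 5: Two-sided p-value via normal approximation = 2*(1 - Phi(|z|)) = 0.195709.
Step 6: alpha = 0.05. fail to reject H0.

R = 6, z = -1.2939, p = 0.195709, fail to reject H0.


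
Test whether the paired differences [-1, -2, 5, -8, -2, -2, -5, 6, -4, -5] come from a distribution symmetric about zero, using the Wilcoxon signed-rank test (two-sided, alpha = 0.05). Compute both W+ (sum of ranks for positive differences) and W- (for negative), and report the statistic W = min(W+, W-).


Step 1: Drop any zero differences (none here) and take |d_i|.
|d| = [1, 2, 5, 8, 2, 2, 5, 6, 4, 5]
Step 2: Midrank |d_i| (ties get averaged ranks).
ranks: |1|->1, |2|->3, |5|->7, |8|->10, |2|->3, |2|->3, |5|->7, |6|->9, |4|->5, |5|->7
Step 3: Attach original signs; sum ranks with positive sign and with negative sign.
W+ = 7 + 9 = 16
W- = 1 + 3 + 10 + 3 + 3 + 7 + 5 + 7 = 39
(Check: W+ + W- = 55 should equal n(n+1)/2 = 55.)
Step 4: Test statistic W = min(W+, W-) = 16.
Step 5: Ties in |d|, so use the tie-corrected normal approximation.
        E[W] = n(n+1)/4 = 10*11/4 = 27.5.
        Tie groups: |d|=2 (t=3), |d|=5 (t=3); sum(t^3 - t) = 48.
        Var[W] = n(n+1)(2n+1)/24 - sum(t^3-t)/48 = 2310/24 - 48/48 = 95.25.
        z = (W - E[W]) / sqrt(Var[W]) = (16 - 27.5) / 9.7596 = -1.1783.
        Two-sided p = 2*Phi(z) = 0.238667.
Step 6: alpha = 0.05. fail to reject H0.

W+ = 16, W- = 39, W = min = 16, p = 0.238667, fail to reject H0.


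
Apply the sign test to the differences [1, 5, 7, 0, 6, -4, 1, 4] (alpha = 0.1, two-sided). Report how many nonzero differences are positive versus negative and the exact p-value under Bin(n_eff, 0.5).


Step 1: Discard zero differences. Original n = 8; n_eff = number of nonzero differences = 7.
Nonzero differences (with sign): +1, +5, +7, +6, -4, +1, +4
Step 2: Count signs: positive = 6, negative = 1.
Step 3: Under H0: P(positive) = 0.5, so the number of positives S ~ Bin(7, 0.5).
Step 4: Two-sided exact p-value = sum of Bin(7,0.5) probabilities at or below the observed probability = 0.125000.
Step 5: alpha = 0.1. fail to reject H0.

n_eff = 7, pos = 6, neg = 1, p = 0.125000, fail to reject H0.


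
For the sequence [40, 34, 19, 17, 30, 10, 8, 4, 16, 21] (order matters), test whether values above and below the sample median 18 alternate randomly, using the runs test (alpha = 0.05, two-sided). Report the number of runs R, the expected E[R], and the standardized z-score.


Step 1: Compute median = 18; label A = above, B = below.
Labels in order: AAABABBBBA  (n_A = 5, n_B = 5)
Step 2: Count runs R = 5.
Step 3: Under H0 (random ordering), E[R] = 2*n_A*n_B/(n_A+n_B) + 1 = 2*5*5/10 + 1 = 6.0000.
        Var[R] = 2*n_A*n_B*(2*n_A*n_B - n_A - n_B) / ((n_A+n_B)^2 * (n_A+n_B-1)) = 2000/900 = 2.2222.
        SD[R] = 1.4907.
Step 4: Continuity-corrected z = (R + 0.5 - E[R]) / SD[R] = (5 + 0.5 - 6.0000) / 1.4907 = -0.3354.
Step 5: Two-sided p-value via normal approximation = 2*(1 - Phi(|z|)) = 0.737316.
Step 6: alpha = 0.05. fail to reject H0.

R = 5, z = -0.3354, p = 0.737316, fail to reject H0.


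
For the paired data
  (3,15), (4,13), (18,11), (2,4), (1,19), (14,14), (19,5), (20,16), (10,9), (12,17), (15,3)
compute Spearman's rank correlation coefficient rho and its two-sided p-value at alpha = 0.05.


Step 1: Rank x and y separately (midranks; no ties here).
rank(x): 3->3, 4->4, 18->9, 2->2, 1->1, 14->7, 19->10, 20->11, 10->5, 12->6, 15->8
rank(y): 15->8, 13->6, 11->5, 4->2, 19->11, 14->7, 5->3, 16->9, 9->4, 17->10, 3->1
Step 2: d_i = R_x(i) - R_y(i); compute d_i^2.
  (3-8)^2=25, (4-6)^2=4, (9-5)^2=16, (2-2)^2=0, (1-11)^2=100, (7-7)^2=0, (10-3)^2=49, (11-9)^2=4, (5-4)^2=1, (6-10)^2=16, (8-1)^2=49
sum(d^2) = 264.
Step 3: rho = 1 - 6*264 / (11*(11^2 - 1)) = 1 - 1584/1320 = -0.200000.
Step 4: Under H0, t = rho * sqrt((n-2)/(1-rho^2)) = -0.6124 ~ t(9).
Step 5: Two-sided p-value from the t-distribution with 9 df = 0.555445.
Step 6: alpha = 0.05. fail to reject H0.

rho = -0.2000, p = 0.555445, fail to reject H0 at alpha = 0.05.


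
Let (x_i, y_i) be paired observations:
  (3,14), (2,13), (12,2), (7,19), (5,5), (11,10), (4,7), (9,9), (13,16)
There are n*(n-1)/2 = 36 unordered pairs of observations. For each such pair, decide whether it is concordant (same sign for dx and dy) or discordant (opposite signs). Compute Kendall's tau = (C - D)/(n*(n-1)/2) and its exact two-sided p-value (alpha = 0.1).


Step 1: Enumerate the 36 unordered pairs (i,j) with i<j and classify each by sign(x_j-x_i) * sign(y_j-y_i).
  (1,2):dx=-1,dy=-1->C; (1,3):dx=+9,dy=-12->D; (1,4):dx=+4,dy=+5->C; (1,5):dx=+2,dy=-9->D
  (1,6):dx=+8,dy=-4->D; (1,7):dx=+1,dy=-7->D; (1,8):dx=+6,dy=-5->D; (1,9):dx=+10,dy=+2->C
  (2,3):dx=+10,dy=-11->D; (2,4):dx=+5,dy=+6->C; (2,5):dx=+3,dy=-8->D; (2,6):dx=+9,dy=-3->D
  (2,7):dx=+2,dy=-6->D; (2,8):dx=+7,dy=-4->D; (2,9):dx=+11,dy=+3->C; (3,4):dx=-5,dy=+17->D
  (3,5):dx=-7,dy=+3->D; (3,6):dx=-1,dy=+8->D; (3,7):dx=-8,dy=+5->D; (3,8):dx=-3,dy=+7->D
  (3,9):dx=+1,dy=+14->C; (4,5):dx=-2,dy=-14->C; (4,6):dx=+4,dy=-9->D; (4,7):dx=-3,dy=-12->C
  (4,8):dx=+2,dy=-10->D; (4,9):dx=+6,dy=-3->D; (5,6):dx=+6,dy=+5->C; (5,7):dx=-1,dy=+2->D
  (5,8):dx=+4,dy=+4->C; (5,9):dx=+8,dy=+11->C; (6,7):dx=-7,dy=-3->C; (6,8):dx=-2,dy=-1->C
  (6,9):dx=+2,dy=+6->C; (7,8):dx=+5,dy=+2->C; (7,9):dx=+9,dy=+9->C; (8,9):dx=+4,dy=+7->C
Step 2: C = 17, D = 19, total pairs = 36.
Step 3: tau = (C - D)/(n(n-1)/2) = (17 - 19)/36 = -0.055556.
Step 4: Exact two-sided p-value (enumerate n! = 362880 permutations of y under H0): p = 0.919455.
Step 5: alpha = 0.1. fail to reject H0.

tau_b = -0.0556 (C=17, D=19), p = 0.919455, fail to reject H0.


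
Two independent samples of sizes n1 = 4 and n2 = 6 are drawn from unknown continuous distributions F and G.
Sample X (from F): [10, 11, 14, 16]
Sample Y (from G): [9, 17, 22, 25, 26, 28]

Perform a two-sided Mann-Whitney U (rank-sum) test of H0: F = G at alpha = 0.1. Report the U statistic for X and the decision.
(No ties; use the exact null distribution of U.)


Step 1: Combine and sort all 10 observations; assign midranks.
sorted (value, group): (9,Y), (10,X), (11,X), (14,X), (16,X), (17,Y), (22,Y), (25,Y), (26,Y), (28,Y)
ranks: 9->1, 10->2, 11->3, 14->4, 16->5, 17->6, 22->7, 25->8, 26->9, 28->10
Step 2: Rank sum for X: R1 = 2 + 3 + 4 + 5 = 14.
Step 3: U_X = R1 - n1(n1+1)/2 = 14 - 4*5/2 = 14 - 10 = 4.
       U_Y = n1*n2 - U_X = 24 - 4 = 20.
Step 4: No ties, so the exact null distribution of U (based on enumerating the C(10,4) = 210 equally likely rank assignments) gives the two-sided p-value.
Step 5: p-value = 0.114286; compare to alpha = 0.1. fail to reject H0.

U_X = 4, p = 0.114286, fail to reject H0 at alpha = 0.1.
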